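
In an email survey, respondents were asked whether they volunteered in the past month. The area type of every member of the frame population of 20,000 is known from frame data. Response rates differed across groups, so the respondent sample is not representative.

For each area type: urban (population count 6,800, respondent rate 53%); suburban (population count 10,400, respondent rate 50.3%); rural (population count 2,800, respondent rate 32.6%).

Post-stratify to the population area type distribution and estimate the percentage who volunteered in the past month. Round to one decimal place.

Each cell contributes population-share × respondent value:
  urban: (6,800/20,000) × 53 = 18.02
  suburban: (10,400/20,000) × 50.3 = 26.156
  rural: (2,800/20,000) × 32.6 = 4.564
Post-stratified estimate = 48.74 → 48.7%.

48.7%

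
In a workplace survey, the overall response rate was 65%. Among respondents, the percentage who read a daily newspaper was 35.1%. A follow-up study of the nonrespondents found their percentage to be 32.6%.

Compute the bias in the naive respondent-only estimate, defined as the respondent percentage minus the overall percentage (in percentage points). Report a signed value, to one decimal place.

+0.9 percentage points

Nonresponse fraction = 1 − 0.65 = 0.35.
Bias = (nonresponse fraction) × (respondent percentage − nonrespondent percentage)
     = 0.35 × (35.1 − 32.6) = 0.35 × 2.5 = 0.875.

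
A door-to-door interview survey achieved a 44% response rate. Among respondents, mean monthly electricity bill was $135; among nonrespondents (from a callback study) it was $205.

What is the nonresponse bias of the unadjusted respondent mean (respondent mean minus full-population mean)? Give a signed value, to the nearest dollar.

-$39

Nonresponse fraction = 1 − 0.44 = 0.56.
Bias = (nonresponse fraction) × (respondent mean − nonrespondent mean)
     = 0.56 × (135 − 205) = 0.56 × -70 = -39.2.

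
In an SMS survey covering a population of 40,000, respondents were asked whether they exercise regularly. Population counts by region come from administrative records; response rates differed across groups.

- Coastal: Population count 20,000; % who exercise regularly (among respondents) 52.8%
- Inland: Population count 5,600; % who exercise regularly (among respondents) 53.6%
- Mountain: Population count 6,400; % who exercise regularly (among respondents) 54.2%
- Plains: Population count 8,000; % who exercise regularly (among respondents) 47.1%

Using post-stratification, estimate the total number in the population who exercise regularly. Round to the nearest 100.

Estimated count per cell = population count × respondent percentage:
  Coastal: 20,000 × 52.8% = 10,560
  Inland: 5,600 × 53.6% = 3001.6
  Mountain: 6,400 × 54.2% = 3468.8
  Plains: 8,000 × 47.1% = 3768
Estimated total = 20798.4 → 20,800.

20,800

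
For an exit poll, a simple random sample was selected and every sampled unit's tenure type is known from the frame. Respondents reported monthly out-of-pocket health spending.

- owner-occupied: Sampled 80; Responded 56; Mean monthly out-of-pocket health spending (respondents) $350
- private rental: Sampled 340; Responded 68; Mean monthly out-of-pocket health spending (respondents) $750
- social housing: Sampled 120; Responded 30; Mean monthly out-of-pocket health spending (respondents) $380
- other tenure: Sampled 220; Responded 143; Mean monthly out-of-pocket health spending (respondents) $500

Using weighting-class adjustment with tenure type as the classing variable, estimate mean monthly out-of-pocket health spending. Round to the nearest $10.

Response rates by class: owner-occupied 56/80 = 70%, private rental 68/340 = 20%, social housing 30/120 = 25%, other tenure 143/220 = 65%.
Each respondent's weight = sampled/responded in their class; summing within a class gives n_sampled, so:
  owner-occupied: 80 × 350 = 28,000
  private rental: 340 × 750 = 255,000
  social housing: 120 × 380 = 45,600
  other tenure: 220 × 500 = 110,000
Adjusted estimate = 438,600 / 760 = 577.105 → $580.

$580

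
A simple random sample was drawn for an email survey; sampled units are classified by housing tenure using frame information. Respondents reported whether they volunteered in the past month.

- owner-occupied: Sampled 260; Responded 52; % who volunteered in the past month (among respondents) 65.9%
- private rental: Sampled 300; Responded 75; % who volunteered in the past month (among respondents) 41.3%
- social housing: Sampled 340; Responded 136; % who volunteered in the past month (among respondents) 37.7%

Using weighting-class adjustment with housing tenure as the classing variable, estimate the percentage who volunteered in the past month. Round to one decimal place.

Class response rates: owner-occupied 52/260 = 20%, private rental 75/300 = 25%, social housing 136/340 = 40%.
With weight = n_sampled/n_responded per class, the weighted class total is n_sampled:
  owner-occupied: 260 × 65.9 = 17,134
  private rental: 300 × 41.3 = 12,390
  social housing: 340 × 37.7 = 12818
Adjusted estimate = 42,342 / 900 = 47.0467 → 47.0%.

47.0%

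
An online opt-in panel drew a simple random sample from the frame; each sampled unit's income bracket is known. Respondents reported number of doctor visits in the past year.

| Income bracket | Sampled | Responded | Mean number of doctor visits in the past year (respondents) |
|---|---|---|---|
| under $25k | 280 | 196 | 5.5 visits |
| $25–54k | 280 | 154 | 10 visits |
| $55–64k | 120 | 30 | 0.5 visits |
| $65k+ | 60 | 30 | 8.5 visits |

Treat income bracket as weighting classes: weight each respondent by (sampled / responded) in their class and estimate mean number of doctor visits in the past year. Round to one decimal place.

Class response rates: under $25k 196/280 = 70%, $25–54k 154/280 = 55%, $55–64k 30/120 = 25%, $65k+ 30/60 = 50%.
Weighting each respondent by the inverse class response rate inflates each class back to its sampled size, so the class weight is n_sampled:
  under $25k: 280 × 5.5 = 1540
  $25–54k: 280 × 10 = 2800
  $55–64k: 120 × 0.5 = 60
  $65k+: 60 × 8.5 = 510
Adjusted estimate = 4910 / 740 = 6.63514 → 6.6.

6.6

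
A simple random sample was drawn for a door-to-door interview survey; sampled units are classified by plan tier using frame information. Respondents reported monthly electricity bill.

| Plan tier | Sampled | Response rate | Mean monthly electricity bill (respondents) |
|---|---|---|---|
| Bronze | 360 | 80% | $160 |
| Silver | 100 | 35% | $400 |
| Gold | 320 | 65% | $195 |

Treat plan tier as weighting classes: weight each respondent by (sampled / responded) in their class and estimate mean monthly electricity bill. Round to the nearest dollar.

$205

With weight = n_sampled/n_responded per class, the weighted class total is n_sampled:
  Bronze: 360 × 160 = 57,600
  Silver: 100 × 400 = 40,000
  Gold: 320 × 195 = 62,400
Adjusted estimate = 160,000 / 780 = 205.128 → $205.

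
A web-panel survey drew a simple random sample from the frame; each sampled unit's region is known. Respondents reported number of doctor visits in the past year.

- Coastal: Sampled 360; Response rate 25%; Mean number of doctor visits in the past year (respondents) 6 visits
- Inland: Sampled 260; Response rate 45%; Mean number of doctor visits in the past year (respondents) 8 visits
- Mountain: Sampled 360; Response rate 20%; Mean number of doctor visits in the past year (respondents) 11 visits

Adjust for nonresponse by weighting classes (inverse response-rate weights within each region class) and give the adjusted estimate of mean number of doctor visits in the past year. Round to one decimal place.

Each respondent's weight = sampled/responded in their class; summing within a class gives n_sampled, so:
  Coastal: 360 × 6 = 2160
  Inland: 260 × 8 = 2080
  Mountain: 360 × 11 = 3960
Adjusted estimate = 8200 / 980 = 8.36735 → 8.4.

8.4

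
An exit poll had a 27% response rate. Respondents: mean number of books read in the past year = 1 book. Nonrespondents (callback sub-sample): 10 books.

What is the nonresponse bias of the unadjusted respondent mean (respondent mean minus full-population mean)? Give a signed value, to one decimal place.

Nonresponse fraction = 1 − 0.27 = 0.73.
Bias = (nonresponse fraction) × (respondent mean − nonrespondent mean)
     = 0.73 × (1 − 10) = 0.73 × -9 = -6.57.

-6.6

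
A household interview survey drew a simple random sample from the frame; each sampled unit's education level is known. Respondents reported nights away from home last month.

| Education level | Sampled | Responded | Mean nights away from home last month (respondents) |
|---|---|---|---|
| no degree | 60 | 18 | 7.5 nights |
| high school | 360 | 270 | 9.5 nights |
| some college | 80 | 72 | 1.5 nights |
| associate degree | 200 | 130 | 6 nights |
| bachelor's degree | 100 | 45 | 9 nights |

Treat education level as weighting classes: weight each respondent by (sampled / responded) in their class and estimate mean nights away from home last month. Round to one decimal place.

7.6

Response rates by class: no degree 18/60 = 30%, high school 270/360 = 75%, some college 72/80 = 90%, associate degree 130/200 = 65%, bachelor's degree 45/100 = 45%.
With weight = n_sampled/n_responded per class, the weighted class total is n_sampled:
  no degree: 60 × 7.5 = 450
  high school: 360 × 9.5 = 3420
  some college: 80 × 1.5 = 120
  associate degree: 200 × 6 = 1200
  bachelor's degree: 100 × 9 = 900
Adjusted estimate = 6090 / 800 = 7.6125 → 7.6.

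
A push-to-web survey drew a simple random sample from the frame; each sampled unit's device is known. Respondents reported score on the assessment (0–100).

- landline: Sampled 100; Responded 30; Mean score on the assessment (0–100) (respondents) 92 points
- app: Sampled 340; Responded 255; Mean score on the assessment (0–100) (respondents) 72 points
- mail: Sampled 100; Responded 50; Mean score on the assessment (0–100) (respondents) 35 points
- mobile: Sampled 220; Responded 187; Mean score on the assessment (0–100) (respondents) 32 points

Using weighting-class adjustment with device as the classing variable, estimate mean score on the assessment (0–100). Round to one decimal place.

Class response rates: landline 30/100 = 30%, app 255/340 = 75%, mail 50/100 = 50%, mobile 187/220 = 85%.
With weight = n_sampled/n_responded per class, the weighted class total is n_sampled:
  landline: 100 × 92 = 9200
  app: 340 × 72 = 24,480
  mail: 100 × 35 = 3500
  mobile: 220 × 32 = 7040
Adjusted estimate = 44,220 / 760 = 58.1842 → 58.2.

58.2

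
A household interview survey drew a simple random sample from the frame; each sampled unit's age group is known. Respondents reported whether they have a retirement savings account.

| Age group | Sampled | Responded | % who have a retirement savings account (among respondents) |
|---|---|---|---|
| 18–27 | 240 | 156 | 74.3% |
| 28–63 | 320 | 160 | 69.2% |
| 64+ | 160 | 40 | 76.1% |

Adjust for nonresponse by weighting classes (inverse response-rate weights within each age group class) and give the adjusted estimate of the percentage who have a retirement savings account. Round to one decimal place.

72.4%

Response rates by class: 18–27 156/240 = 65%, 28–63 160/320 = 50%, 64+ 40/160 = 25%.
Weighting each respondent by the inverse class response rate inflates each class back to its sampled size, so the class weight is n_sampled:
  18–27: 240 × 74.3 = 17,832
  28–63: 320 × 69.2 = 22,144
  64+: 160 × 76.1 = 12,176
Adjusted estimate = 52,152 / 720 = 72.4333 → 72.4%.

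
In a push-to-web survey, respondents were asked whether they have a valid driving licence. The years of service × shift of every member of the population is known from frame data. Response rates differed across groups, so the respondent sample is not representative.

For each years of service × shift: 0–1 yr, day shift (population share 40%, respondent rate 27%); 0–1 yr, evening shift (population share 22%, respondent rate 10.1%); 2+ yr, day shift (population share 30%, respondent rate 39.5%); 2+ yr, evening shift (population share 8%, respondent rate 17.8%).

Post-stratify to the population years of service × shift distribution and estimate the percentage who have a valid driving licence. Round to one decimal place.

Reweight to the known years of service × shift distribution:
  0–1 yr, day shift: 0.4 × 27 = 10.8
  0–1 yr, evening shift: 0.22 × 10.1 = 2.222
  2+ yr, day shift: 0.3 × 39.5 = 11.85
  2+ yr, evening shift: 0.08 × 17.8 = 1.424
Post-stratified estimate = 26.296 → 26.3%.

26.3%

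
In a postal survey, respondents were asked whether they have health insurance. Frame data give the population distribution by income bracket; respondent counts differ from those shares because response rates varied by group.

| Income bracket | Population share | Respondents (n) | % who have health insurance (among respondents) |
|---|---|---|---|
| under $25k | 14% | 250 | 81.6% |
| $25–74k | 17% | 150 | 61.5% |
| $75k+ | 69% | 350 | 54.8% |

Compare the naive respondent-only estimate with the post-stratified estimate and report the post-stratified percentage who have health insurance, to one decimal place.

Naive respondent-only estimate (weights = respondent counts):
  (250/750)×81.6 + (150/750)×61.5 + (350/750)×54.8 = 65.0733%
Post-stratified estimate weights by population shares:
  0.14×81.6 + 0.17×61.5 + 0.69×54.8 = 59.691%

59.7%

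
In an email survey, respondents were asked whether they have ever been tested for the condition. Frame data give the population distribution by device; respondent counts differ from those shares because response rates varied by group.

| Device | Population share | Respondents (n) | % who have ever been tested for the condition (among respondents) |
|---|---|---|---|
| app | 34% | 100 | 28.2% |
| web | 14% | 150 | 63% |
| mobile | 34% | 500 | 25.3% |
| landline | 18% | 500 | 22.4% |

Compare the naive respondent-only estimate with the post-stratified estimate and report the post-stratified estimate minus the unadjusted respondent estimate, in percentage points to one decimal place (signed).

Naive respondent-only estimate (weights = respondent counts):
  (100/1250)×28.2 + (150/1250)×63 + (500/1250)×25.3 + (500/1250)×22.4 = 28.896%
Post-stratified estimate weights by population shares:
  0.34×28.2 + 0.14×63 + 0.34×25.3 + 0.18×22.4 = 31.042%
Difference = 31.042 − 28.896 = 2.146 pp.

+2.1 percentage points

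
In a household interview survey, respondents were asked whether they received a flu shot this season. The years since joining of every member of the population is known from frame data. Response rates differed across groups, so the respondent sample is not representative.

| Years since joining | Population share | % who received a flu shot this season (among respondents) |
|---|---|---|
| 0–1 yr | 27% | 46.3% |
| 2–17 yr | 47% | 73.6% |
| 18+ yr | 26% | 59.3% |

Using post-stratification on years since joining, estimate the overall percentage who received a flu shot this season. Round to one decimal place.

Weight each group's respondent value by its population share:
  0–1 yr: 0.27 × 46.3 = 12.501
  2–17 yr: 0.47 × 73.6 = 34.592
  18+ yr: 0.26 × 59.3 = 15.418
Post-stratified estimate = 62.511 → 62.5%.

62.5%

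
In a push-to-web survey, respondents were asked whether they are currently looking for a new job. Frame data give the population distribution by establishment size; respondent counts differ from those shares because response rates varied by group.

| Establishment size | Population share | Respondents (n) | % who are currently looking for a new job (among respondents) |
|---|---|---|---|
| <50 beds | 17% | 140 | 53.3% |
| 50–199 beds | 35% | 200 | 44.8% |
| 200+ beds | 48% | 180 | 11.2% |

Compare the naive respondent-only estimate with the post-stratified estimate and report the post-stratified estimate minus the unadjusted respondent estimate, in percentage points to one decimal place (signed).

-5.3 percentage points

Without adjustment, the pooled respondent share is:
  (140/520)×53.3 + (200/520)×44.8 + (180/520)×11.2 = 35.4577%
Post-stratified estimate weights by population shares:
  0.17×53.3 + 0.35×44.8 + 0.48×11.2 = 30.117%
Difference = 30.117 − 35.4577 = -5.3407 pp.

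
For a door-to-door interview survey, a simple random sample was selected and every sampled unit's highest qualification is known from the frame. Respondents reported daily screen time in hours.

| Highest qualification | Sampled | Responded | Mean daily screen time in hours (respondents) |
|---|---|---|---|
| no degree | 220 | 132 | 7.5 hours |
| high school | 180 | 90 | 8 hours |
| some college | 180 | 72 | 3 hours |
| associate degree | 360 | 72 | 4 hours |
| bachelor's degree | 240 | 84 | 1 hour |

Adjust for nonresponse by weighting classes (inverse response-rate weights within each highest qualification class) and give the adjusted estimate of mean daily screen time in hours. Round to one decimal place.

4.5

Class response rates: no degree 132/220 = 60%, high school 90/180 = 50%, some college 72/180 = 40%, associate degree 72/360 = 20%, bachelor's degree 84/240 = 35%.
Weighting each respondent by the inverse class response rate inflates each class back to its sampled size, so the class weight is n_sampled:
  no degree: 220 × 7.5 = 1650
  high school: 180 × 8 = 1440
  some college: 180 × 3 = 540
  associate degree: 360 × 4 = 1440
  bachelor's degree: 240 × 1 = 240
Adjusted estimate = 5310 / 1,180 = 4.5 → 4.5.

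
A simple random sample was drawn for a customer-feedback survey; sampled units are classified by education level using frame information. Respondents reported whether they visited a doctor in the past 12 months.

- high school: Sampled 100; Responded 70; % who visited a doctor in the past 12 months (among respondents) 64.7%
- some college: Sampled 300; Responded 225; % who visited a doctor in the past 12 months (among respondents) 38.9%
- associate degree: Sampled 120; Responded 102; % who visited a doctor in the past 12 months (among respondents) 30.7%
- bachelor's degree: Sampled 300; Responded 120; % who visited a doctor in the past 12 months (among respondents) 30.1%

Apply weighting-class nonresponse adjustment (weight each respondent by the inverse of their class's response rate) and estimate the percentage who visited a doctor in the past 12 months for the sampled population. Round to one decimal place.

37.6%

Class response rates: high school 70/100 = 70%, some college 225/300 = 75%, associate degree 102/120 = 85%, bachelor's degree 120/300 = 40%.
Inverse-response-rate weighting restores each class to its sampled count, so class totals weight by n_sampled:
  high school: 100 × 64.7 = 6470
  some college: 300 × 38.9 = 11,670
  associate degree: 120 × 30.7 = 3684
  bachelor's degree: 300 × 30.1 = 9030
Adjusted estimate = 30,854 / 820 = 37.6268 → 37.6%.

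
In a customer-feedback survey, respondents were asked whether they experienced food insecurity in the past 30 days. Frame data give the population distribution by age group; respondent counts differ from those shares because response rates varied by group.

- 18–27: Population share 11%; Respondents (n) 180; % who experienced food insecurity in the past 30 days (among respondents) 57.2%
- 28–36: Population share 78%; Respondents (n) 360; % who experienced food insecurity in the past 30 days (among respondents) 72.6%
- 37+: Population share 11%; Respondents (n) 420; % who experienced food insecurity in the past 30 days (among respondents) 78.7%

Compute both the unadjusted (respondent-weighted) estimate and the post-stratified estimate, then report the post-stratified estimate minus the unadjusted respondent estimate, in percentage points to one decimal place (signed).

-0.8 percentage points

Without adjustment, the pooled respondent share is:
  (180/960)×57.2 + (360/960)×72.6 + (420/960)×78.7 = 72.3812%
Reweighting by population age group shares:
  0.11×57.2 + 0.78×72.6 + 0.11×78.7 = 71.577%
Difference = 71.577 − 72.3812 = -0.8042 pp.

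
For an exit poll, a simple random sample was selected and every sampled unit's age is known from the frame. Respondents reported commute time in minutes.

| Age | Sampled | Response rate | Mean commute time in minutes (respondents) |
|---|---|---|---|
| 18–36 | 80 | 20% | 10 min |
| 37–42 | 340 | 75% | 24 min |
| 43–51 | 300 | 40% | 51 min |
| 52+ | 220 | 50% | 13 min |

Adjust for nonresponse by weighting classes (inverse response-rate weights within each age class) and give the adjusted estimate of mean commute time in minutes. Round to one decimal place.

Inverse-response-rate weighting restores each class to its sampled count, so class totals weight by n_sampled:
  18–36: 80 × 10 = 800
  37–42: 340 × 24 = 8160
  43–51: 300 × 51 = 15,300
  52+: 220 × 13 = 2860
Adjusted estimate = 27,120 / 940 = 28.8511 → 28.9.

28.9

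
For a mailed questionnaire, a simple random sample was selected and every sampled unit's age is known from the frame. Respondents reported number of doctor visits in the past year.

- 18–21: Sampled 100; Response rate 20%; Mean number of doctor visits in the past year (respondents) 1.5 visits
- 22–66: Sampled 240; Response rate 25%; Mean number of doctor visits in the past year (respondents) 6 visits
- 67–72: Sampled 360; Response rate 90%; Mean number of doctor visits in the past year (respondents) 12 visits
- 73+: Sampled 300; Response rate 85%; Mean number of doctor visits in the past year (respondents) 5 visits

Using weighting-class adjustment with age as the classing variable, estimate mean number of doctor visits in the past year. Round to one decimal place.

Each respondent's weight = sampled/responded in their class; summing within a class gives n_sampled, so:
  18–21: 100 × 1.5 = 150
  22–66: 240 × 6 = 1440
  67–72: 360 × 12 = 4320
  73+: 300 × 5 = 1500
Adjusted estimate = 7410 / 1,000 = 7.41 → 7.4.

7.4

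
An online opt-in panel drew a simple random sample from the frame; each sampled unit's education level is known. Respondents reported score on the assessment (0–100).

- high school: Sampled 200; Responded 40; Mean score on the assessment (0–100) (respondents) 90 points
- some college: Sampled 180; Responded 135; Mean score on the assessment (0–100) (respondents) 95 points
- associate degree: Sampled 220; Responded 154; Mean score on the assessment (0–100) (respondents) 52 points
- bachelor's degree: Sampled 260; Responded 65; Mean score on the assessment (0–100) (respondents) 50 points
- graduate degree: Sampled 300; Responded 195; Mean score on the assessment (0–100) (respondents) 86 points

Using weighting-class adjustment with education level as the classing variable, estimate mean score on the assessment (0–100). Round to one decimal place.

73.6

Class response rates: high school 40/200 = 20%, some college 135/180 = 75%, associate degree 154/220 = 70%, bachelor's degree 65/260 = 25%, graduate degree 195/300 = 65%.
Each respondent's weight = sampled/responded in their class; summing within a class gives n_sampled, so:
  high school: 200 × 90 = 18,000
  some college: 180 × 95 = 17,100
  associate degree: 220 × 52 = 11,440
  bachelor's degree: 260 × 50 = 13,000
  graduate degree: 300 × 86 = 25,800
Adjusted estimate = 85,340 / 1,160 = 73.569 → 73.6.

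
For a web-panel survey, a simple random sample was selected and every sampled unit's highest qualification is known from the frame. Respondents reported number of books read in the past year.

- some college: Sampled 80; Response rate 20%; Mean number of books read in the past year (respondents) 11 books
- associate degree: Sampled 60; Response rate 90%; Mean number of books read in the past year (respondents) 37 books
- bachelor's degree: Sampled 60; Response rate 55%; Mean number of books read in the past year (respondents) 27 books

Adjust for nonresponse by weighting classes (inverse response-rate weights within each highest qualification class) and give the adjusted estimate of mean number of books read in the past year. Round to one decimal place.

23.6

Weighting each respondent by the inverse class response rate inflates each class back to its sampled size, so the class weight is n_sampled:
  some college: 80 × 11 = 880
  associate degree: 60 × 37 = 2220
  bachelor's degree: 60 × 27 = 1620
Adjusted estimate = 4720 / 200 = 23.6 → 23.6.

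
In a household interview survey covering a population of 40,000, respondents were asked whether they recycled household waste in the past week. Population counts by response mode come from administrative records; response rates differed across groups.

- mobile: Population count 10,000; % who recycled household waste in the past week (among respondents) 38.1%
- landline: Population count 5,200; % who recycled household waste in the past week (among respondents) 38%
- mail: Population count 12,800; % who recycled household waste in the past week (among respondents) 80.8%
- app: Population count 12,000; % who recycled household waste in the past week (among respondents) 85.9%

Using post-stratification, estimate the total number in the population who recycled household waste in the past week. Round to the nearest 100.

Estimated count per cell = population count × respondent percentage:
  mobile: 10,000 × 38.1% = 3810
  landline: 5,200 × 38% = 1976
  mail: 12,800 × 80.8% = 10342.4
  app: 12,000 × 85.9% = 10,308
Estimated total = 26436.4 → 26,400.

26,400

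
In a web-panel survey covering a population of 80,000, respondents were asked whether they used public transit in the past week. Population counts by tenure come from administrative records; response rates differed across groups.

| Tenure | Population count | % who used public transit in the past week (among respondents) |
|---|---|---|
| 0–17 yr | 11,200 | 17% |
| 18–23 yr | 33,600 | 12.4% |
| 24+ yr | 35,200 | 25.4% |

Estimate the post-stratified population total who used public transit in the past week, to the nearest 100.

15,000

Apply each group's respondent rate to its population count:
  0–17 yr: 11,200 × 17% = 1904
  18–23 yr: 33,600 × 12.4% = 4166.4
  24+ yr: 35,200 × 25.4% = 8940.8
Estimated total = 15011.2 → 15,000.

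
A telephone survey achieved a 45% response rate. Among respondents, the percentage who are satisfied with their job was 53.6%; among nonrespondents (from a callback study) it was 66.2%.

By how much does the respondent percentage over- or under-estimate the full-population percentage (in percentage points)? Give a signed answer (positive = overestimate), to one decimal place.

-6.9 percentage points

Nonresponse fraction = 1 − 0.45 = 0.55.
Bias = (nonresponse fraction) × (respondent percentage − nonrespondent percentage)
     = 0.55 × (53.6 − 66.2) = 0.55 × -12.6 = -6.93.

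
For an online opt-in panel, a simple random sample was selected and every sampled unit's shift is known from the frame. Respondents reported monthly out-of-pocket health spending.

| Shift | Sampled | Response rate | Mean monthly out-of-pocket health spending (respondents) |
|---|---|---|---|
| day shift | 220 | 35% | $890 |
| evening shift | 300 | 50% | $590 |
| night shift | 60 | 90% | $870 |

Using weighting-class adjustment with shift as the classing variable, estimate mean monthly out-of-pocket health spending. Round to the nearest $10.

$730

Inverse-response-rate weighting restores each class to its sampled count, so class totals weight by n_sampled:
  day shift: 220 × 890 = 195,800
  evening shift: 300 × 590 = 177,000
  night shift: 60 × 870 = 52,200
Adjusted estimate = 425,000 / 580 = 732.759 → $730.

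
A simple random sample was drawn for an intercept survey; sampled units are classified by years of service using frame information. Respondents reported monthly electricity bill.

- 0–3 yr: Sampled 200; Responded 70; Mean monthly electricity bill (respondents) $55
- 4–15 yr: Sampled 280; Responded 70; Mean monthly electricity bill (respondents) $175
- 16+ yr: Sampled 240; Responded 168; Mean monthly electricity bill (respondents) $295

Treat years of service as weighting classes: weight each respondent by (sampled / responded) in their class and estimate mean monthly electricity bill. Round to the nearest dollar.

$182

Response rates by class: 0–3 yr 70/200 = 35%, 4–15 yr 70/280 = 25%, 16+ yr 168/240 = 70%.
Weighting each respondent by the inverse class response rate inflates each class back to its sampled size, so the class weight is n_sampled:
  0–3 yr: 200 × 55 = 11,000
  4–15 yr: 280 × 175 = 49,000
  16+ yr: 240 × 295 = 70,800
Adjusted estimate = 130,800 / 720 = 181.667 → $182.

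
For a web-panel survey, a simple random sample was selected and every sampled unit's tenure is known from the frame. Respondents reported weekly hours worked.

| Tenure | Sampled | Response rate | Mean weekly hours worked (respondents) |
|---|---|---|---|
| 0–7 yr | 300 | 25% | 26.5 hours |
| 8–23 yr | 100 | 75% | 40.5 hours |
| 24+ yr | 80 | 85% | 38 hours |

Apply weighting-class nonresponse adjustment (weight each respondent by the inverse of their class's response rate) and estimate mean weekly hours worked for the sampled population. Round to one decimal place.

31.3

Each respondent's weight = sampled/responded in their class; summing within a class gives n_sampled, so:
  0–7 yr: 300 × 26.5 = 7950
  8–23 yr: 100 × 40.5 = 4050
  24+ yr: 80 × 38 = 3040
Adjusted estimate = 15,040 / 480 = 31.3333 → 31.3.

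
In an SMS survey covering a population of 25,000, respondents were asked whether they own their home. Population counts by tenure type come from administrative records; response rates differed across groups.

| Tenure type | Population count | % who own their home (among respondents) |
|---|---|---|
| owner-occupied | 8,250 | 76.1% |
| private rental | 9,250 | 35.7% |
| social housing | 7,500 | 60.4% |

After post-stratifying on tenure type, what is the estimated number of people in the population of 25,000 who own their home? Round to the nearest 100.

14,100

Apply each group's respondent rate to its population count:
  owner-occupied: 8,250 × 76.1% = 6278.25
  private rental: 9,250 × 35.7% = 3302.25
  social housing: 7,500 × 60.4% = 4530
Estimated total = 14110.5 → 14,100.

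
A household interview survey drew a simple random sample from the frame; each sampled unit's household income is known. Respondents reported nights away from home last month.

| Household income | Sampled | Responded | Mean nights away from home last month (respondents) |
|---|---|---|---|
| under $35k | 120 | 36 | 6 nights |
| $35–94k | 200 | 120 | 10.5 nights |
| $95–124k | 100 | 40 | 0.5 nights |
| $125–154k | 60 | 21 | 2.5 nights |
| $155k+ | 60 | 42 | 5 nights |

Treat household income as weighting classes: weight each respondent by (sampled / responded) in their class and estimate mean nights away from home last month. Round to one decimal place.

6.1

Class response rates: under $35k 36/120 = 30%, $35–94k 120/200 = 60%, $95–124k 40/100 = 40%, $125–154k 21/60 = 35%, $155k+ 42/60 = 70%.
With weight = n_sampled/n_responded per class, the weighted class total is n_sampled:
  under $35k: 120 × 6 = 720
  $35–94k: 200 × 10.5 = 2100
  $95–124k: 100 × 0.5 = 50
  $125–154k: 60 × 2.5 = 150
  $155k+: 60 × 5 = 300
Adjusted estimate = 3320 / 540 = 6.14815 → 6.1.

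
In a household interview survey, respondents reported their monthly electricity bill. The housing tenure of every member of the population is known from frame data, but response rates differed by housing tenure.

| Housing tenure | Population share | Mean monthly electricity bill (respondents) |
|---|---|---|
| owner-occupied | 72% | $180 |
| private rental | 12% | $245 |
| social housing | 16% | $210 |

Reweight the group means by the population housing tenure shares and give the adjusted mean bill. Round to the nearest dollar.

$193

Reweight to the known housing tenure distribution:
  owner-occupied: 0.72 × 180 = 129.6
  private rental: 0.12 × 245 = 29.4
  social housing: 0.16 × 210 = 33.6
Post-stratified estimate = 192.6 → $193.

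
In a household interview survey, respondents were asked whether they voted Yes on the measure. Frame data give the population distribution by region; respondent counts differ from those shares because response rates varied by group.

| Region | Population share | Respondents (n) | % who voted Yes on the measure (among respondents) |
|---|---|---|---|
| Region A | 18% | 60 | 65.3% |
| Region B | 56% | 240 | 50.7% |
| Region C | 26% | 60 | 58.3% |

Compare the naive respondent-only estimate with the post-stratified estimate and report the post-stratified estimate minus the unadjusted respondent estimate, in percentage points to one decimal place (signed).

+0.9 percentage points

Unadjusted (pooled respondent) estimate weights by respondent counts:
  (60/360)×65.3 + (240/360)×50.7 + (60/360)×58.3 = 54.4%
Post-stratified estimate weights by population shares:
  0.18×65.3 + 0.56×50.7 + 0.26×58.3 = 55.304%
Difference = 55.304 − 54.4 = 0.904 pp.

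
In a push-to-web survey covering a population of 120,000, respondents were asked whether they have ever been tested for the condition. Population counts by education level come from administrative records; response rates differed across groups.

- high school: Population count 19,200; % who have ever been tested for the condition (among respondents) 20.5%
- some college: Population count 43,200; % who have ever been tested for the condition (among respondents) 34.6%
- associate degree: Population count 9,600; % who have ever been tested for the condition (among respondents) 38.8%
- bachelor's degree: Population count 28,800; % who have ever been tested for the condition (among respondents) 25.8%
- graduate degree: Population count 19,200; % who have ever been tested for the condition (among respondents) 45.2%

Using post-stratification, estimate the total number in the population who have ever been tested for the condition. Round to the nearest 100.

Each cell contributes its population count × the respondent rate:
  high school: 19,200 × 20.5% = 3936
  some college: 43,200 × 34.6% = 14947.2
  associate degree: 9,600 × 38.8% = 3724.8
  bachelor's degree: 28,800 × 25.8% = 7430.4
  graduate degree: 19,200 × 45.2% = 8678.4
Estimated total = 38716.8 → 38,700.

38,700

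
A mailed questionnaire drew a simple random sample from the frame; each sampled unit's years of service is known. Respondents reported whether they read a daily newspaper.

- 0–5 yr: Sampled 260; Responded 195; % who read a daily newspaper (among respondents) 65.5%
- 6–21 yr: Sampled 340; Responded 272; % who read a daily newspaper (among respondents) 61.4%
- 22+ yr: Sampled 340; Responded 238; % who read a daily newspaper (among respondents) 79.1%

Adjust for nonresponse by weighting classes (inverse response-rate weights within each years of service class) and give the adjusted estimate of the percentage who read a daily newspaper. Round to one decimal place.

Class response rates: 0–5 yr 195/260 = 75%, 6–21 yr 272/340 = 80%, 22+ yr 238/340 = 70%.
Weighting each respondent by the inverse class response rate inflates each class back to its sampled size, so the class weight is n_sampled:
  0–5 yr: 260 × 65.5 = 17,030
  6–21 yr: 340 × 61.4 = 20,876
  22+ yr: 340 × 79.1 = 26894
Adjusted estimate = 64,800 / 940 = 68.9362 → 68.9%.

68.9%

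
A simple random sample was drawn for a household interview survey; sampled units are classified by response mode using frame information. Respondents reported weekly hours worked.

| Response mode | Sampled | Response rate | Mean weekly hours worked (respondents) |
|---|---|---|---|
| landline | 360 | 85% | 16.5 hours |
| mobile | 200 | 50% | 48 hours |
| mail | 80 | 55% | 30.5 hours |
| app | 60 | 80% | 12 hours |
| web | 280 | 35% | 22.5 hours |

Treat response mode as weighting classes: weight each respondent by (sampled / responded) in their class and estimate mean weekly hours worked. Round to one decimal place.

Weighting each respondent by the inverse class response rate inflates each class back to its sampled size, so the class weight is n_sampled:
  landline: 360 × 16.5 = 5940
  mobile: 200 × 48 = 9600
  mail: 80 × 30.5 = 2440
  app: 60 × 12 = 720
  web: 280 × 22.5 = 6300
Adjusted estimate = 25,000 / 980 = 25.5102 → 25.5.

25.5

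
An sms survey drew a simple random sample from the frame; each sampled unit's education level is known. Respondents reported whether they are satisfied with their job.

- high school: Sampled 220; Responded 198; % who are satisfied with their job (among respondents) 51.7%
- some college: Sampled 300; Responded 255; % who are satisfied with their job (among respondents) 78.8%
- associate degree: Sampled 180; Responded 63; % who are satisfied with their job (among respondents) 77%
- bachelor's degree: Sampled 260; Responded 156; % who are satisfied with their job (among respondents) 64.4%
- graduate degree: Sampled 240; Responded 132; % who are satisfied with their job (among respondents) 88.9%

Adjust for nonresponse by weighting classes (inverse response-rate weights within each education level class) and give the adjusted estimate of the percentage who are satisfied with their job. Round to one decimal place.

72.5%

Response rates by class: high school 198/220 = 90%, some college 255/300 = 85%, associate degree 63/180 = 35%, bachelor's degree 156/260 = 60%, graduate degree 132/240 = 55%.
Each respondent's weight = sampled/responded in their class; summing within a class gives n_sampled, so:
  high school: 220 × 51.7 = 11,374
  some college: 300 × 78.8 = 23,640
  associate degree: 180 × 77 = 13,860
  bachelor's degree: 260 × 64.4 = 16,744
  graduate degree: 240 × 88.9 = 21,336
Adjusted estimate = 86,954 / 1,200 = 72.4617 → 72.5%.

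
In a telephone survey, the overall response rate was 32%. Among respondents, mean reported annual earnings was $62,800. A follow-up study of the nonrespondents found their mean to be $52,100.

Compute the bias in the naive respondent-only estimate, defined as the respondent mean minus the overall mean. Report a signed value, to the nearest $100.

+$7,300

Nonresponse fraction = 1 − 0.32 = 0.68.
Bias = (nonresponse fraction) × (respondent mean − nonrespondent mean)
     = 0.68 × (62,800 − 52,100) = 0.68 × 10,700 = 7276.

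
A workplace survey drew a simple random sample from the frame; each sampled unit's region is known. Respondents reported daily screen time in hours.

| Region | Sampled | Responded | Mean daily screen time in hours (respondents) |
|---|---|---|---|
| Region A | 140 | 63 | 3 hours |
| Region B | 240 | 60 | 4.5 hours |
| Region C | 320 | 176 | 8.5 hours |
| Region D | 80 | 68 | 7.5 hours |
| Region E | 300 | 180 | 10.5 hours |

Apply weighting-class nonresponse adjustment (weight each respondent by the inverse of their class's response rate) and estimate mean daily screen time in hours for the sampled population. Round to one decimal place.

Class response rates: Region A 63/140 = 45%, Region B 60/240 = 25%, Region C 176/320 = 55%, Region D 68/80 = 85%, Region E 180/300 = 60%.
Weighting each respondent by the inverse class response rate inflates each class back to its sampled size, so the class weight is n_sampled:
  Region A: 140 × 3 = 420
  Region B: 240 × 4.5 = 1080
  Region C: 320 × 8.5 = 2720
  Region D: 80 × 7.5 = 600
  Region E: 300 × 10.5 = 3150
Adjusted estimate = 7970 / 1,080 = 7.37963 → 7.4.

7.4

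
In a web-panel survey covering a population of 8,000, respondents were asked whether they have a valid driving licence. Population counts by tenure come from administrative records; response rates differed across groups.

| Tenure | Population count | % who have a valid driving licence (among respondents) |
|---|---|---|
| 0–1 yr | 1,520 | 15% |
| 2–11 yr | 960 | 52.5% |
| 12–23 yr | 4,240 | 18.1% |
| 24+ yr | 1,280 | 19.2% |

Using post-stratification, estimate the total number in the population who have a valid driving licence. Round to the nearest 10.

Each cell contributes its population count × the respondent rate:
  0–1 yr: 1,520 × 15% = 228
  2–11 yr: 960 × 52.5% = 504
  12–23 yr: 4,240 × 18.1% = 767.44
  24+ yr: 1,280 × 19.2% = 245.76
Estimated total = 1745.2 → 1,750.

1,750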